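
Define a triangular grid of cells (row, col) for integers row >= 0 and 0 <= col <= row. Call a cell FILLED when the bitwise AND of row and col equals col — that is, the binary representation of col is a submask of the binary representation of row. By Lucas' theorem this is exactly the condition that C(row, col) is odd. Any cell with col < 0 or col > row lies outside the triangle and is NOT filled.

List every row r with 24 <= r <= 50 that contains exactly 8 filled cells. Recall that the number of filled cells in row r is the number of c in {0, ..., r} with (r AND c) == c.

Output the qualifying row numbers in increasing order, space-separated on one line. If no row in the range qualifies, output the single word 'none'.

Answer: 25 26 28 35 37 38 41 42 44 49 50

Derivation:
Row r has 2^popcount(r) filled cells, so we need popcount(r) = log2(8) = 3.
Scan r = 24..50 and keep those with exactly 3 one-bits:
r=24=11000 popcount=2 -> skip
r=25=11001 popcount=3 -> KEEP
r=26=11010 popcount=3 -> KEEP
r=27=11011 popcount=4 -> skip
r=28=11100 popcount=3 -> KEEP
r=29=11101 popcount=4 -> skip
r=30=11110 popcount=4 -> skip
r=31=11111 popcount=5 -> skip
r=32=100000 popcount=1 -> skip
r=33=100001 popcount=2 -> skip
r=34=100010 popcount=2 -> skip
r=35=100011 popcount=3 -> KEEP
r=36=100100 popcount=2 -> skip
r=37=100101 popcount=3 -> KEEP
r=38=100110 popcount=3 -> KEEP
r=39=100111 popcount=4 -> skip
r=40=101000 popcount=2 -> skip
r=41=101001 popcount=3 -> KEEP
r=42=101010 popcount=3 -> KEEP
r=43=101011 popcount=4 -> skip
r=44=101100 popcount=3 -> KEEP
r=45=101101 popcount=4 -> skip
r=46=101110 popcount=4 -> skip
r=47=101111 popcount=5 -> skip
r=48=110000 popcount=2 -> skip
r=49=110001 popcount=3 -> KEEP
r=50=110010 popcount=3 -> KEEP
Kept rows: 25 26 28 35 37 38 41 42 44 49 50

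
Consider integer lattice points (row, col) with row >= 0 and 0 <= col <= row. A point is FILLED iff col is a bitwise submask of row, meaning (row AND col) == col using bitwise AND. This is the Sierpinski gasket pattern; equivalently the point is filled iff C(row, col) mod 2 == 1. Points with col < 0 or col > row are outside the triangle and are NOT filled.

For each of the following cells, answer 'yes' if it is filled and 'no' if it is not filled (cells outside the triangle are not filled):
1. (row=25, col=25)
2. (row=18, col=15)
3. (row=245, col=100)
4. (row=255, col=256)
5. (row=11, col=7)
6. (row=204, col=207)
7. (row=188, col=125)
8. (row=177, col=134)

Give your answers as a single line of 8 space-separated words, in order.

(25,25): row=0b11001, col=0b11001, row AND col = 0b11001 = 25; 25 == 25 -> filled
(18,15): row=0b10010, col=0b1111, row AND col = 0b10 = 2; 2 != 15 -> empty
(245,100): row=0b11110101, col=0b1100100, row AND col = 0b1100100 = 100; 100 == 100 -> filled
(255,256): col outside [0, 255] -> not filled
(11,7): row=0b1011, col=0b111, row AND col = 0b11 = 3; 3 != 7 -> empty
(204,207): col outside [0, 204] -> not filled
(188,125): row=0b10111100, col=0b1111101, row AND col = 0b111100 = 60; 60 != 125 -> empty
(177,134): row=0b10110001, col=0b10000110, row AND col = 0b10000000 = 128; 128 != 134 -> empty

Answer: yes no yes no no no no no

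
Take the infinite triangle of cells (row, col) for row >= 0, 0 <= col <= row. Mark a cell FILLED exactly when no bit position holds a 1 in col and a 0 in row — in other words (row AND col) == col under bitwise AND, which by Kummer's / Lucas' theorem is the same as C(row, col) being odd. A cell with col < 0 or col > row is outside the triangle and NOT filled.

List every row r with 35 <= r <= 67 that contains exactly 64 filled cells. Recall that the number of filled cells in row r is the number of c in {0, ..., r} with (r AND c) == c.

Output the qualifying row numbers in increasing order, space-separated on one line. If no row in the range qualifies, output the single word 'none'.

Answer: 63

Derivation:
Row r has 2^popcount(r) filled cells, so we need popcount(r) = log2(64) = 6.
Scan r = 35..67 and keep those with exactly 6 one-bits:
r=35=100011 popcount=3 -> skip
r=36=100100 popcount=2 -> skip
r=37=100101 popcount=3 -> skip
r=38=100110 popcount=3 -> skip
r=39=100111 popcount=4 -> skip
r=40=101000 popcount=2 -> skip
r=41=101001 popcount=3 -> skip
r=42=101010 popcount=3 -> skip
r=43=101011 popcount=4 -> skip
r=44=101100 popcount=3 -> skip
r=45=101101 popcount=4 -> skip
r=46=101110 popcount=4 -> skip
r=47=101111 popcount=5 -> skip
r=48=110000 popcount=2 -> skip
r=49=110001 popcount=3 -> skip
r=50=110010 popcount=3 -> skip
r=51=110011 popcount=4 -> skip
r=52=110100 popcount=3 -> skip
r=53=110101 popcount=4 -> skip
r=54=110110 popcount=4 -> skip
r=55=110111 popcount=5 -> skip
r=56=111000 popcount=3 -> skip
r=57=111001 popcount=4 -> skip
r=58=111010 popcount=4 -> skip
r=59=111011 popcount=5 -> skip
r=60=111100 popcount=4 -> skip
r=61=111101 popcount=5 -> skip
r=62=111110 popcount=5 -> skip
r=63=111111 popcount=6 -> KEEP
r=64=1000000 popcount=1 -> skip
r=65=1000001 popcount=2 -> skip
r=66=1000010 popcount=2 -> skip
r=67=1000011 popcount=3 -> skip
Kept rows: 63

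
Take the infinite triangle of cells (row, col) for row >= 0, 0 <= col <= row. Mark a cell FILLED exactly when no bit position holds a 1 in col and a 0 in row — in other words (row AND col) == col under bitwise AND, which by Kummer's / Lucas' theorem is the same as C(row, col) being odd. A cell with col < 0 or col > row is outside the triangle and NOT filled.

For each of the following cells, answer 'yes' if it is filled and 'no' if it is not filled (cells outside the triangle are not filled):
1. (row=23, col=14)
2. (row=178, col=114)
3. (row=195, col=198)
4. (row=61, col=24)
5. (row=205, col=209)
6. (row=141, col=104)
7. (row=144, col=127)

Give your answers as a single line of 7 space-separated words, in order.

Answer: no no no yes no no no

Derivation:
(23,14): row=0b10111, col=0b1110, row AND col = 0b110 = 6; 6 != 14 -> empty
(178,114): row=0b10110010, col=0b1110010, row AND col = 0b110010 = 50; 50 != 114 -> empty
(195,198): col outside [0, 195] -> not filled
(61,24): row=0b111101, col=0b11000, row AND col = 0b11000 = 24; 24 == 24 -> filled
(205,209): col outside [0, 205] -> not filled
(141,104): row=0b10001101, col=0b1101000, row AND col = 0b1000 = 8; 8 != 104 -> empty
(144,127): row=0b10010000, col=0b1111111, row AND col = 0b10000 = 16; 16 != 127 -> empty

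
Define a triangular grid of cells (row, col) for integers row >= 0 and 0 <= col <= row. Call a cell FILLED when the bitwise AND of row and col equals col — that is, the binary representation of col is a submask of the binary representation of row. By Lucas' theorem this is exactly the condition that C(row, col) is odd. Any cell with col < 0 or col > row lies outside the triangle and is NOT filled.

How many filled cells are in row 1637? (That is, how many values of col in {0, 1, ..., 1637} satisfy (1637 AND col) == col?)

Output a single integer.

1637 in binary = 11001100101
popcount(1637) = number of 1-bits in 11001100101 = 6
A col c satisfies (1637 AND c) == c iff every set bit of c is also set in 1637; each of the 6 set bits of 1637 can independently be on or off in c.
count = 2^6 = 64

Answer: 64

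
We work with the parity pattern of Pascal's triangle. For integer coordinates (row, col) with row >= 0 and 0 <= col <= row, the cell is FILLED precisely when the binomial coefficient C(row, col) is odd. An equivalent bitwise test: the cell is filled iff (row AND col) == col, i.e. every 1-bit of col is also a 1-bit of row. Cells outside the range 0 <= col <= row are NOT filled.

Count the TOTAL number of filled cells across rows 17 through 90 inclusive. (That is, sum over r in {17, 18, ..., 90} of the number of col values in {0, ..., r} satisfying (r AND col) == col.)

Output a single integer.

r17=10001 pc2: +4 =4
r18=10010 pc2: +4 =8
r19=10011 pc3: +8 =16
r20=10100 pc2: +4 =20
r21=10101 pc3: +8 =28
r22=10110 pc3: +8 =36
r23=10111 pc4: +16 =52
r24=11000 pc2: +4 =56
r25=11001 pc3: +8 =64
r26=11010 pc3: +8 =72
r27=11011 pc4: +16 =88
r28=11100 pc3: +8 =96
r29=11101 pc4: +16 =112
r30=11110 pc4: +16 =128
r31=11111 pc5: +32 =160
r32=100000 pc1: +2 =162
r33=100001 pc2: +4 =166
r34=100010 pc2: +4 =170
r35=100011 pc3: +8 =178
r36=100100 pc2: +4 =182
r37=100101 pc3: +8 =190
r38=100110 pc3: +8 =198
r39=100111 pc4: +16 =214
r40=101000 pc2: +4 =218
r41=101001 pc3: +8 =226
r42=101010 pc3: +8 =234
r43=101011 pc4: +16 =250
r44=101100 pc3: +8 =258
r45=101101 pc4: +16 =274
r46=101110 pc4: +16 =290
r47=101111 pc5: +32 =322
r48=110000 pc2: +4 =326
r49=110001 pc3: +8 =334
r50=110010 pc3: +8 =342
r51=110011 pc4: +16 =358
r52=110100 pc3: +8 =366
r53=110101 pc4: +16 =382
r54=110110 pc4: +16 =398
r55=110111 pc5: +32 =430
r56=111000 pc3: +8 =438
r57=111001 pc4: +16 =454
r58=111010 pc4: +16 =470
r59=111011 pc5: +32 =502
r60=111100 pc4: +16 =518
r61=111101 pc5: +32 =550
r62=111110 pc5: +32 =582
r63=111111 pc6: +64 =646
r64=1000000 pc1: +2 =648
r65=1000001 pc2: +4 =652
r66=1000010 pc2: +4 =656
r67=1000011 pc3: +8 =664
r68=1000100 pc2: +4 =668
r69=1000101 pc3: +8 =676
r70=1000110 pc3: +8 =684
r71=1000111 pc4: +16 =700
r72=1001000 pc2: +4 =704
r73=1001001 pc3: +8 =712
r74=1001010 pc3: +8 =720
r75=1001011 pc4: +16 =736
r76=1001100 pc3: +8 =744
r77=1001101 pc4: +16 =760
r78=1001110 pc4: +16 =776
r79=1001111 pc5: +32 =808
r80=1010000 pc2: +4 =812
r81=1010001 pc3: +8 =820
r82=1010010 pc3: +8 =828
r83=1010011 pc4: +16 =844
r84=1010100 pc3: +8 =852
r85=1010101 pc4: +16 =868
r86=1010110 pc4: +16 =884
r87=1010111 pc5: +32 =916
r88=1011000 pc3: +8 =924
r89=1011001 pc4: +16 =940
r90=1011010 pc4: +16 =956

Answer: 956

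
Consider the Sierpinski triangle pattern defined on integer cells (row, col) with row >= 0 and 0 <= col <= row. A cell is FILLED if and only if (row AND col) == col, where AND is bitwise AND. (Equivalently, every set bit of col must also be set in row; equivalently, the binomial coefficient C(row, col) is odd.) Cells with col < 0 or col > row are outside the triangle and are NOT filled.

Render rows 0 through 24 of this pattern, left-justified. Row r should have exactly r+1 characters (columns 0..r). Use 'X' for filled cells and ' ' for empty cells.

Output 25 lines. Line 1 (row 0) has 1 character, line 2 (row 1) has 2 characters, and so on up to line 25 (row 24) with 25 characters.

Answer: X
XX
X X
XXXX
X   X
XX  XX
X X X X
XXXXXXXX
X       X
XX      XX
X X     X X
XXXX    XXXX
X   X   X   X
XX  XX  XX  XX
X X X X X X X X
XXXXXXXXXXXXXXXX
X               X
XX              XX
X X             X X
XXXX            XXXX
X   X           X   X
XX  XX          XX  XX
X X X X         X X X X
XXXXXXXX        XXXXXXXX
X       X       X       X

Derivation:
r0=0: X
r1=1: XX
r2=10: X X
r3=11: XXXX
r4=100: X   X
r5=101: XX  XX
r6=110: X X X X
r7=111: XXXXXXXX
r8=1000: X       X
r9=1001: XX      XX
r10=1010: X X     X X
r11=1011: XXXX    XXXX
r12=1100: X   X   X   X
r13=1101: XX  XX  XX  XX
r14=1110: X X X X X X X X
r15=1111: XXXXXXXXXXXXXXXX
r16=10000: X               X
r17=10001: XX              XX
r18=10010: X X             X X
r19=10011: XXXX            XXXX
r20=10100: X   X           X   X
r21=10101: XX  XX          XX  XX
r22=10110: X X X X         X X X X
r23=10111: XXXXXXXX        XXXXXXXX
r24=11000: X       X       X       X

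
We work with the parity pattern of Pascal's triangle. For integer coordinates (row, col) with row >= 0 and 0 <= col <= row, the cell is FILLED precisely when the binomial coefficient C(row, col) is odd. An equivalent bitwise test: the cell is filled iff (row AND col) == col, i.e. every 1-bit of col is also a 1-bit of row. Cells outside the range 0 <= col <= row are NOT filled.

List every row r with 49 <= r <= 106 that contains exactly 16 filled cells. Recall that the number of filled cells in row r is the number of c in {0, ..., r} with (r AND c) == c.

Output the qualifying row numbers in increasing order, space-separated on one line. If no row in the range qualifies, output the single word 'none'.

Answer: 51 53 54 57 58 60 71 75 77 78 83 85 86 89 90 92 99 101 102 105 106

Derivation:
Row r has 2^popcount(r) filled cells, so we need popcount(r) = log2(16) = 4.
Scan r = 49..106 and keep those with exactly 4 one-bits:
r=49=110001 popcount=3 -> skip
r=50=110010 popcount=3 -> skip
r=51=110011 popcount=4 -> KEEP
r=52=110100 popcount=3 -> skip
r=53=110101 popcount=4 -> KEEP
r=54=110110 popcount=4 -> KEEP
r=55=110111 popcount=5 -> skip
r=56=111000 popcount=3 -> skip
r=57=111001 popcount=4 -> KEEP
r=58=111010 popcount=4 -> KEEP
r=59=111011 popcount=5 -> skip
r=60=111100 popcount=4 -> KEEP
r=61=111101 popcount=5 -> skip
r=62=111110 popcount=5 -> skip
r=63=111111 popcount=6 -> skip
r=64=1000000 popcount=1 -> skip
r=65=1000001 popcount=2 -> skip
r=66=1000010 popcount=2 -> skip
r=67=1000011 popcount=3 -> skip
r=68=1000100 popcount=2 -> skip
r=69=1000101 popcount=3 -> skip
r=70=1000110 popcount=3 -> skip
r=71=1000111 popcount=4 -> KEEP
r=72=1001000 popcount=2 -> skip
r=73=1001001 popcount=3 -> skip
r=74=1001010 popcount=3 -> skip
r=75=1001011 popcount=4 -> KEEP
r=76=1001100 popcount=3 -> skip
r=77=1001101 popcount=4 -> KEEP
r=78=1001110 popcount=4 -> KEEP
r=79=1001111 popcount=5 -> skip
r=80=1010000 popcount=2 -> skip
r=81=1010001 popcount=3 -> skip
r=82=1010010 popcount=3 -> skip
r=83=1010011 popcount=4 -> KEEP
r=84=1010100 popcount=3 -> skip
r=85=1010101 popcount=4 -> KEEP
r=86=1010110 popcount=4 -> KEEP
r=87=1010111 popcount=5 -> skip
r=88=1011000 popcount=3 -> skip
r=89=1011001 popcount=4 -> KEEP
r=90=1011010 popcount=4 -> KEEP
r=91=1011011 popcount=5 -> skip
r=92=1011100 popcount=4 -> KEEP
r=93=1011101 popcount=5 -> skip
r=94=1011110 popcount=5 -> skip
r=95=1011111 popcount=6 -> skip
r=96=1100000 popcount=2 -> skip
r=97=1100001 popcount=3 -> skip
r=98=1100010 popcount=3 -> skip
r=99=1100011 popcount=4 -> KEEP
r=100=1100100 popcount=3 -> skip
r=101=1100101 popcount=4 -> KEEP
r=102=1100110 popcount=4 -> KEEP
r=103=1100111 popcount=5 -> skip
r=104=1101000 popcount=3 -> skip
r=105=1101001 popcount=4 -> KEEP
r=106=1101010 popcount=4 -> KEEP
Kept rows: 51 53 54 57 58 60 71 75 77 78 83 85 86 89 90 92 99 101 102 105 106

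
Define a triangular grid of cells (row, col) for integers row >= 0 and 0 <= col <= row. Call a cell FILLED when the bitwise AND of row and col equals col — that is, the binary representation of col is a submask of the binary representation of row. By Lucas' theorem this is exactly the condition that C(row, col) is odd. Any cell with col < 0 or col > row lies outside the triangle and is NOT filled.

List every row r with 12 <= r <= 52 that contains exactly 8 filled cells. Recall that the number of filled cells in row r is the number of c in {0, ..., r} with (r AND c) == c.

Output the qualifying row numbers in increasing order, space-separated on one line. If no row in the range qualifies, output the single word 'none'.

Answer: 13 14 19 21 22 25 26 28 35 37 38 41 42 44 49 50 52

Derivation:
Row r has 2^popcount(r) filled cells, so we need popcount(r) = log2(8) = 3.
Scan r = 12..52 and keep those with exactly 3 one-bits:
r=12=1100 popcount=2 -> skip
r=13=1101 popcount=3 -> KEEP
r=14=1110 popcount=3 -> KEEP
r=15=1111 popcount=4 -> skip
r=16=10000 popcount=1 -> skip
r=17=10001 popcount=2 -> skip
r=18=10010 popcount=2 -> skip
r=19=10011 popcount=3 -> KEEP
r=20=10100 popcount=2 -> skip
r=21=10101 popcount=3 -> KEEP
r=22=10110 popcount=3 -> KEEP
r=23=10111 popcount=4 -> skip
r=24=11000 popcount=2 -> skip
r=25=11001 popcount=3 -> KEEP
r=26=11010 popcount=3 -> KEEP
r=27=11011 popcount=4 -> skip
r=28=11100 popcount=3 -> KEEP
r=29=11101 popcount=4 -> skip
r=30=11110 popcount=4 -> skip
r=31=11111 popcount=5 -> skip
r=32=100000 popcount=1 -> skip
r=33=100001 popcount=2 -> skip
r=34=100010 popcount=2 -> skip
r=35=100011 popcount=3 -> KEEP
r=36=100100 popcount=2 -> skip
r=37=100101 popcount=3 -> KEEP
r=38=100110 popcount=3 -> KEEP
r=39=100111 popcount=4 -> skip
r=40=101000 popcount=2 -> skip
r=41=101001 popcount=3 -> KEEP
r=42=101010 popcount=3 -> KEEP
r=43=101011 popcount=4 -> skip
r=44=101100 popcount=3 -> KEEP
r=45=101101 popcount=4 -> skip
r=46=101110 popcount=4 -> skip
r=47=101111 popcount=5 -> skip
r=48=110000 popcount=2 -> skip
r=49=110001 popcount=3 -> KEEP
r=50=110010 popcount=3 -> KEEP
r=51=110011 popcount=4 -> skip
r=52=110100 popcount=3 -> KEEP
Kept rows: 13 14 19 21 22 25 26 28 35 37 38 41 42 44 49 50 52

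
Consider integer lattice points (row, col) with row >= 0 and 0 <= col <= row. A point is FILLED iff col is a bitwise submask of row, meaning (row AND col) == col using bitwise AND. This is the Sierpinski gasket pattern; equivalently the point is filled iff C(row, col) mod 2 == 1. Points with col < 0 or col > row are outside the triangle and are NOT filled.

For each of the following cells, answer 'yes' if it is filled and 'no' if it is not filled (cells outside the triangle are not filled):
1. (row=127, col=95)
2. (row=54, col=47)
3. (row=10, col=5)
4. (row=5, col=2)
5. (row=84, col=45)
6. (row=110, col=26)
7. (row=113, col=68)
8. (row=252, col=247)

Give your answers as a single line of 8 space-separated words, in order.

Answer: yes no no no no no no no

Derivation:
(127,95): row=0b1111111, col=0b1011111, row AND col = 0b1011111 = 95; 95 == 95 -> filled
(54,47): row=0b110110, col=0b101111, row AND col = 0b100110 = 38; 38 != 47 -> empty
(10,5): row=0b1010, col=0b101, row AND col = 0b0 = 0; 0 != 5 -> empty
(5,2): row=0b101, col=0b10, row AND col = 0b0 = 0; 0 != 2 -> empty
(84,45): row=0b1010100, col=0b101101, row AND col = 0b100 = 4; 4 != 45 -> empty
(110,26): row=0b1101110, col=0b11010, row AND col = 0b1010 = 10; 10 != 26 -> empty
(113,68): row=0b1110001, col=0b1000100, row AND col = 0b1000000 = 64; 64 != 68 -> empty
(252,247): row=0b11111100, col=0b11110111, row AND col = 0b11110100 = 244; 244 != 247 -> empty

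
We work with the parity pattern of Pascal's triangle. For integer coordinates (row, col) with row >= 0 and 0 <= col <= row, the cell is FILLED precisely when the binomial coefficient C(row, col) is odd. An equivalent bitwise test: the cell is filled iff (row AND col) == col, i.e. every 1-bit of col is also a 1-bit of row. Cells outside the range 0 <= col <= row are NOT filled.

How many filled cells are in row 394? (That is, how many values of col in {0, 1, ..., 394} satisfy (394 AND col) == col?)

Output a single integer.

394 in binary = 110001010
popcount(394) = number of 1-bits in 110001010 = 4
A col c satisfies (394 AND c) == c iff every set bit of c is also set in 394; each of the 4 set bits of 394 can independently be on or off in c.
count = 2^4 = 16

Answer: 16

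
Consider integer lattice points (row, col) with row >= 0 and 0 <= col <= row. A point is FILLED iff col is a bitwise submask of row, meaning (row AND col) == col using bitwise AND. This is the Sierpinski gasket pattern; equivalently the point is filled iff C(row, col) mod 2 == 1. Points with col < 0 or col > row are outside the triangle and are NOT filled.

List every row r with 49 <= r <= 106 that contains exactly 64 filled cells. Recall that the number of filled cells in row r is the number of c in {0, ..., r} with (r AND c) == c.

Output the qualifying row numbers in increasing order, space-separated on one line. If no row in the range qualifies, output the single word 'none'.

Row r has 2^popcount(r) filled cells, so we need popcount(r) = log2(64) = 6.
Scan r = 49..106 and keep those with exactly 6 one-bits:
r=49=110001 popcount=3 -> skip
r=50=110010 popcount=3 -> skip
r=51=110011 popcount=4 -> skip
r=52=110100 popcount=3 -> skip
r=53=110101 popcount=4 -> skip
r=54=110110 popcount=4 -> skip
r=55=110111 popcount=5 -> skip
r=56=111000 popcount=3 -> skip
r=57=111001 popcount=4 -> skip
r=58=111010 popcount=4 -> skip
r=59=111011 popcount=5 -> skip
r=60=111100 popcount=4 -> skip
r=61=111101 popcount=5 -> skip
r=62=111110 popcount=5 -> skip
r=63=111111 popcount=6 -> KEEP
r=64=1000000 popcount=1 -> skip
r=65=1000001 popcount=2 -> skip
r=66=1000010 popcount=2 -> skip
r=67=1000011 popcount=3 -> skip
r=68=1000100 popcount=2 -> skip
r=69=1000101 popcount=3 -> skip
r=70=1000110 popcount=3 -> skip
r=71=1000111 popcount=4 -> skip
r=72=1001000 popcount=2 -> skip
r=73=1001001 popcount=3 -> skip
r=74=1001010 popcount=3 -> skip
r=75=1001011 popcount=4 -> skip
r=76=1001100 popcount=3 -> skip
r=77=1001101 popcount=4 -> skip
r=78=1001110 popcount=4 -> skip
r=79=1001111 popcount=5 -> skip
r=80=1010000 popcount=2 -> skip
r=81=1010001 popcount=3 -> skip
r=82=1010010 popcount=3 -> skip
r=83=1010011 popcount=4 -> skip
r=84=1010100 popcount=3 -> skip
r=85=1010101 popcount=4 -> skip
r=86=1010110 popcount=4 -> skip
r=87=1010111 popcount=5 -> skip
r=88=1011000 popcount=3 -> skip
r=89=1011001 popcount=4 -> skip
r=90=1011010 popcount=4 -> skip
r=91=1011011 popcount=5 -> skip
r=92=1011100 popcount=4 -> skip
r=93=1011101 popcount=5 -> skip
r=94=1011110 popcount=5 -> skip
r=95=1011111 popcount=6 -> KEEP
r=96=1100000 popcount=2 -> skip
r=97=1100001 popcount=3 -> skip
r=98=1100010 popcount=3 -> skip
r=99=1100011 popcount=4 -> skip
r=100=1100100 popcount=3 -> skip
r=101=1100101 popcount=4 -> skip
r=102=1100110 popcount=4 -> skip
r=103=1100111 popcount=5 -> skip
r=104=1101000 popcount=3 -> skip
r=105=1101001 popcount=4 -> skip
r=106=1101010 popcount=4 -> skip
Kept rows: 63 95

Answer: 63 95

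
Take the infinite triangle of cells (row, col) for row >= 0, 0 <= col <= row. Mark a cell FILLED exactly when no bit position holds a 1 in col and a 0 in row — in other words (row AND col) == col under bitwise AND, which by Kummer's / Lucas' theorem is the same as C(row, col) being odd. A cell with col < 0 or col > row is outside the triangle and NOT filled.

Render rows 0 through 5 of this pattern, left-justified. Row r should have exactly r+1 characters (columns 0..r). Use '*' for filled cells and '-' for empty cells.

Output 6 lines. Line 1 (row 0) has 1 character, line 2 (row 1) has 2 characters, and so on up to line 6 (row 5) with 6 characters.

Answer: *
**
*-*
****
*---*
**--**

Derivation:
r0=0: *
r1=1: **
r2=10: *-*
r3=11: ****
r4=100: *---*
r5=101: **--**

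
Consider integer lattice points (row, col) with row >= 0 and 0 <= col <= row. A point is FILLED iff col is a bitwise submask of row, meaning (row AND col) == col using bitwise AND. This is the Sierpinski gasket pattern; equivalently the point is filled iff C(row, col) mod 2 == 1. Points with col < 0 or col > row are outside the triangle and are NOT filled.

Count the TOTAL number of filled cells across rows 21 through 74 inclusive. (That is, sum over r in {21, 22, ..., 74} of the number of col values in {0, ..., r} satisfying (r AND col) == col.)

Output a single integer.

r21=10101 pc3: +8 =8
r22=10110 pc3: +8 =16
r23=10111 pc4: +16 =32
r24=11000 pc2: +4 =36
r25=11001 pc3: +8 =44
r26=11010 pc3: +8 =52
r27=11011 pc4: +16 =68
r28=11100 pc3: +8 =76
r29=11101 pc4: +16 =92
r30=11110 pc4: +16 =108
r31=11111 pc5: +32 =140
r32=100000 pc1: +2 =142
r33=100001 pc2: +4 =146
r34=100010 pc2: +4 =150
r35=100011 pc3: +8 =158
r36=100100 pc2: +4 =162
r37=100101 pc3: +8 =170
r38=100110 pc3: +8 =178
r39=100111 pc4: +16 =194
r40=101000 pc2: +4 =198
r41=101001 pc3: +8 =206
r42=101010 pc3: +8 =214
r43=101011 pc4: +16 =230
r44=101100 pc3: +8 =238
r45=101101 pc4: +16 =254
r46=101110 pc4: +16 =270
r47=101111 pc5: +32 =302
r48=110000 pc2: +4 =306
r49=110001 pc3: +8 =314
r50=110010 pc3: +8 =322
r51=110011 pc4: +16 =338
r52=110100 pc3: +8 =346
r53=110101 pc4: +16 =362
r54=110110 pc4: +16 =378
r55=110111 pc5: +32 =410
r56=111000 pc3: +8 =418
r57=111001 pc4: +16 =434
r58=111010 pc4: +16 =450
r59=111011 pc5: +32 =482
r60=111100 pc4: +16 =498
r61=111101 pc5: +32 =530
r62=111110 pc5: +32 =562
r63=111111 pc6: +64 =626
r64=1000000 pc1: +2 =628
r65=1000001 pc2: +4 =632
r66=1000010 pc2: +4 =636
r67=1000011 pc3: +8 =644
r68=1000100 pc2: +4 =648
r69=1000101 pc3: +8 =656
r70=1000110 pc3: +8 =664
r71=1000111 pc4: +16 =680
r72=1001000 pc2: +4 =684
r73=1001001 pc3: +8 =692
r74=1001010 pc3: +8 =700

Answer: 700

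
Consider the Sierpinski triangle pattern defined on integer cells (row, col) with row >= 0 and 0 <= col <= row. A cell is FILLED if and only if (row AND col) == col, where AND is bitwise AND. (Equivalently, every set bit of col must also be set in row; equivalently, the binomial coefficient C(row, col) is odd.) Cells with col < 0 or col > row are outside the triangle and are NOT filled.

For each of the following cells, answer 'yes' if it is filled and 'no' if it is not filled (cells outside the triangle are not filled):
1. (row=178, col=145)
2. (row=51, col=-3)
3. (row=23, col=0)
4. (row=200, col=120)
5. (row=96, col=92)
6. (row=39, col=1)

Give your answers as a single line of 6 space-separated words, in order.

(178,145): row=0b10110010, col=0b10010001, row AND col = 0b10010000 = 144; 144 != 145 -> empty
(51,-3): col outside [0, 51] -> not filled
(23,0): row=0b10111, col=0b0, row AND col = 0b0 = 0; 0 == 0 -> filled
(200,120): row=0b11001000, col=0b1111000, row AND col = 0b1001000 = 72; 72 != 120 -> empty
(96,92): row=0b1100000, col=0b1011100, row AND col = 0b1000000 = 64; 64 != 92 -> empty
(39,1): row=0b100111, col=0b1, row AND col = 0b1 = 1; 1 == 1 -> filled

Answer: no no yes no no yes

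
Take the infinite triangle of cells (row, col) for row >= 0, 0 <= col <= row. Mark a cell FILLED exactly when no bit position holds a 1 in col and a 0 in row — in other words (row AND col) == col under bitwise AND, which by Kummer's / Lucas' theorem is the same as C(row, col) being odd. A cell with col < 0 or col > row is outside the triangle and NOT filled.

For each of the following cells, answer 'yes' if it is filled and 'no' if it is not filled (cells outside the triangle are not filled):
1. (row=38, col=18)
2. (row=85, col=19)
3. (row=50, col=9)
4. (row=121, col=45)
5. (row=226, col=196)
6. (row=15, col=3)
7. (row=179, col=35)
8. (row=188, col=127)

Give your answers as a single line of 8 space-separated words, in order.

(38,18): row=0b100110, col=0b10010, row AND col = 0b10 = 2; 2 != 18 -> empty
(85,19): row=0b1010101, col=0b10011, row AND col = 0b10001 = 17; 17 != 19 -> empty
(50,9): row=0b110010, col=0b1001, row AND col = 0b0 = 0; 0 != 9 -> empty
(121,45): row=0b1111001, col=0b101101, row AND col = 0b101001 = 41; 41 != 45 -> empty
(226,196): row=0b11100010, col=0b11000100, row AND col = 0b11000000 = 192; 192 != 196 -> empty
(15,3): row=0b1111, col=0b11, row AND col = 0b11 = 3; 3 == 3 -> filled
(179,35): row=0b10110011, col=0b100011, row AND col = 0b100011 = 35; 35 == 35 -> filled
(188,127): row=0b10111100, col=0b1111111, row AND col = 0b111100 = 60; 60 != 127 -> empty

Answer: no no no no no yes yes no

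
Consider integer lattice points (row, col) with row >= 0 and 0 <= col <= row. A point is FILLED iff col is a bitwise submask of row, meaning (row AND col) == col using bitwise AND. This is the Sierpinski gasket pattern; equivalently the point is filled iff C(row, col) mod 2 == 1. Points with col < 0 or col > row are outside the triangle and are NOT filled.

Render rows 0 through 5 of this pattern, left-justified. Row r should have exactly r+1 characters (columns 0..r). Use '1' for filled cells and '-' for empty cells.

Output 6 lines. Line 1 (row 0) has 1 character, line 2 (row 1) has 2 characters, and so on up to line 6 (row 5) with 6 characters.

r0=0: 1
r1=1: 11
r2=10: 1-1
r3=11: 1111
r4=100: 1---1
r5=101: 11--11

Answer: 1
11
1-1
1111
1---1
11--11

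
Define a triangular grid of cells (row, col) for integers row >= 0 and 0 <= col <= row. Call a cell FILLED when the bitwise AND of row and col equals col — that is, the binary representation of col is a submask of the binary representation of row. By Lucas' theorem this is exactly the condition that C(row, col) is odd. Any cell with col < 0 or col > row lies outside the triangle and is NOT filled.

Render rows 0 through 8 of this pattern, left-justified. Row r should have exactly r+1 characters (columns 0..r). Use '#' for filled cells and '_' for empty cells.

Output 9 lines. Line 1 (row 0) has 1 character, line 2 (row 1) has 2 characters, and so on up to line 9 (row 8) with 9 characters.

r0=0: #
r1=1: ##
r2=10: #_#
r3=11: ####
r4=100: #___#
r5=101: ##__##
r6=110: #_#_#_#
r7=111: ########
r8=1000: #_______#

Answer: #
##
#_#
####
#___#
##__##
#_#_#_#
########
#_______#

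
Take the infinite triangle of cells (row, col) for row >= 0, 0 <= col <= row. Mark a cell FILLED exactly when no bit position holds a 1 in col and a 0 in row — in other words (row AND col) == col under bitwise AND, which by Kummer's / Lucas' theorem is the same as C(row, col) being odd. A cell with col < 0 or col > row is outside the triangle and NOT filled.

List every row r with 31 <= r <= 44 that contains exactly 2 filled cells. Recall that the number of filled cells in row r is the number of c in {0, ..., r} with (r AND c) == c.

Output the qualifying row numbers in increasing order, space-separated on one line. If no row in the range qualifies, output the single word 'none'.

Row r has 2^popcount(r) filled cells, so we need popcount(r) = log2(2) = 1.
Scan r = 31..44 and keep those with exactly 1 one-bits:
r=31=11111 popcount=5 -> skip
r=32=100000 popcount=1 -> KEEP
r=33=100001 popcount=2 -> skip
r=34=100010 popcount=2 -> skip
r=35=100011 popcount=3 -> skip
r=36=100100 popcount=2 -> skip
r=37=100101 popcount=3 -> skip
r=38=100110 popcount=3 -> skip
r=39=100111 popcount=4 -> skip
r=40=101000 popcount=2 -> skip
r=41=101001 popcount=3 -> skip
r=42=101010 popcount=3 -> skip
r=43=101011 popcount=4 -> skip
r=44=101100 popcount=3 -> skip
Kept rows: 32

Answer: 32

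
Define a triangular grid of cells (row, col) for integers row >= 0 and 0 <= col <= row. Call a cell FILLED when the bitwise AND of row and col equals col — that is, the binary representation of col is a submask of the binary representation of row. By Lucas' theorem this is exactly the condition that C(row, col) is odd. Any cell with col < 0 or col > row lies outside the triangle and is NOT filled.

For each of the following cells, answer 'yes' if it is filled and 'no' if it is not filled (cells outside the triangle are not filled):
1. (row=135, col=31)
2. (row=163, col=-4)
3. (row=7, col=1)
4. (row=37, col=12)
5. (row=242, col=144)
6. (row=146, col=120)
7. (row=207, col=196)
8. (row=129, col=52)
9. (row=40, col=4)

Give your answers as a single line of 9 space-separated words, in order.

(135,31): row=0b10000111, col=0b11111, row AND col = 0b111 = 7; 7 != 31 -> empty
(163,-4): col outside [0, 163] -> not filled
(7,1): row=0b111, col=0b1, row AND col = 0b1 = 1; 1 == 1 -> filled
(37,12): row=0b100101, col=0b1100, row AND col = 0b100 = 4; 4 != 12 -> empty
(242,144): row=0b11110010, col=0b10010000, row AND col = 0b10010000 = 144; 144 == 144 -> filled
(146,120): row=0b10010010, col=0b1111000, row AND col = 0b10000 = 16; 16 != 120 -> empty
(207,196): row=0b11001111, col=0b11000100, row AND col = 0b11000100 = 196; 196 == 196 -> filled
(129,52): row=0b10000001, col=0b110100, row AND col = 0b0 = 0; 0 != 52 -> empty
(40,4): row=0b101000, col=0b100, row AND col = 0b0 = 0; 0 != 4 -> empty

Answer: no no yes no yes no yes no no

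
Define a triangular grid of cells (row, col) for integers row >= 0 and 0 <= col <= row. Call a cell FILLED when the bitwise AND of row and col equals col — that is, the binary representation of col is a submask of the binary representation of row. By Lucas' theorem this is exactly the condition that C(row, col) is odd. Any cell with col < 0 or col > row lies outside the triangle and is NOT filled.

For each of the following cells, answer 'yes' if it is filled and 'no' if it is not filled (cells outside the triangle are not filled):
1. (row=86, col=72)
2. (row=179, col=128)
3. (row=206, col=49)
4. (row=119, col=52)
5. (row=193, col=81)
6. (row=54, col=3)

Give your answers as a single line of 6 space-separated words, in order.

Answer: no yes no yes no no

Derivation:
(86,72): row=0b1010110, col=0b1001000, row AND col = 0b1000000 = 64; 64 != 72 -> empty
(179,128): row=0b10110011, col=0b10000000, row AND col = 0b10000000 = 128; 128 == 128 -> filled
(206,49): row=0b11001110, col=0b110001, row AND col = 0b0 = 0; 0 != 49 -> empty
(119,52): row=0b1110111, col=0b110100, row AND col = 0b110100 = 52; 52 == 52 -> filled
(193,81): row=0b11000001, col=0b1010001, row AND col = 0b1000001 = 65; 65 != 81 -> empty
(54,3): row=0b110110, col=0b11, row AND col = 0b10 = 2; 2 != 3 -> empty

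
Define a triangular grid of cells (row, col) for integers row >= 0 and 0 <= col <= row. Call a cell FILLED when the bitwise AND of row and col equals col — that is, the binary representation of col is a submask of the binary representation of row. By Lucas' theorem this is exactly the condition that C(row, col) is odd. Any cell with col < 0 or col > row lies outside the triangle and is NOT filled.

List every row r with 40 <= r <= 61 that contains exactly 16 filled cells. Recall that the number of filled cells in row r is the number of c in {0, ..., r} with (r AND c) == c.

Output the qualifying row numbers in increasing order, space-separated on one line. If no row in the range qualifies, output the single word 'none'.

Answer: 43 45 46 51 53 54 57 58 60

Derivation:
Row r has 2^popcount(r) filled cells, so we need popcount(r) = log2(16) = 4.
Scan r = 40..61 and keep those with exactly 4 one-bits:
r=40=101000 popcount=2 -> skip
r=41=101001 popcount=3 -> skip
r=42=101010 popcount=3 -> skip
r=43=101011 popcount=4 -> KEEP
r=44=101100 popcount=3 -> skip
r=45=101101 popcount=4 -> KEEP
r=46=101110 popcount=4 -> KEEP
r=47=101111 popcount=5 -> skip
r=48=110000 popcount=2 -> skip
r=49=110001 popcount=3 -> skip
r=50=110010 popcount=3 -> skip
r=51=110011 popcount=4 -> KEEP
r=52=110100 popcount=3 -> skip
r=53=110101 popcount=4 -> KEEP
r=54=110110 popcount=4 -> KEEP
r=55=110111 popcount=5 -> skip
r=56=111000 popcount=3 -> skip
r=57=111001 popcount=4 -> KEEP
r=58=111010 popcount=4 -> KEEP
r=59=111011 popcount=5 -> skip
r=60=111100 popcount=4 -> KEEP
r=61=111101 popcount=5 -> skip
Kept rows: 43 45 46 51 53 54 57 58 60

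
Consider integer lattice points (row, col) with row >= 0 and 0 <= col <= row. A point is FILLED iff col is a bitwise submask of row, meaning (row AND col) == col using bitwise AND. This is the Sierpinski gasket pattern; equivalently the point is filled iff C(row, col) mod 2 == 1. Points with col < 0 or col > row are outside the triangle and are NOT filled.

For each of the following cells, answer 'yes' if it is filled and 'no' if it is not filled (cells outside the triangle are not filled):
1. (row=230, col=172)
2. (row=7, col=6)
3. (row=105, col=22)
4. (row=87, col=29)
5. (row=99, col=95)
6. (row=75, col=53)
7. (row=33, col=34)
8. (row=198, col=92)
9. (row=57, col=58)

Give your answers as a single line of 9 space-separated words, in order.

(230,172): row=0b11100110, col=0b10101100, row AND col = 0b10100100 = 164; 164 != 172 -> empty
(7,6): row=0b111, col=0b110, row AND col = 0b110 = 6; 6 == 6 -> filled
(105,22): row=0b1101001, col=0b10110, row AND col = 0b0 = 0; 0 != 22 -> empty
(87,29): row=0b1010111, col=0b11101, row AND col = 0b10101 = 21; 21 != 29 -> empty
(99,95): row=0b1100011, col=0b1011111, row AND col = 0b1000011 = 67; 67 != 95 -> empty
(75,53): row=0b1001011, col=0b110101, row AND col = 0b1 = 1; 1 != 53 -> empty
(33,34): col outside [0, 33] -> not filled
(198,92): row=0b11000110, col=0b1011100, row AND col = 0b1000100 = 68; 68 != 92 -> empty
(57,58): col outside [0, 57] -> not filled

Answer: no yes no no no no no no no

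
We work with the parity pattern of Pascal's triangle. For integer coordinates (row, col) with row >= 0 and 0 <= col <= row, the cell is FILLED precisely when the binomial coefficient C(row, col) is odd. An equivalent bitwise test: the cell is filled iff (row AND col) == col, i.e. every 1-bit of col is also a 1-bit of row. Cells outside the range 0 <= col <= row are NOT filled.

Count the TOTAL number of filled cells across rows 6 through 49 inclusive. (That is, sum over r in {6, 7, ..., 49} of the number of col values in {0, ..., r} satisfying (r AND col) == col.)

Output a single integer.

Answer: 402

Derivation:
r6=110 pc2: +4 =4
r7=111 pc3: +8 =12
r8=1000 pc1: +2 =14
r9=1001 pc2: +4 =18
r10=1010 pc2: +4 =22
r11=1011 pc3: +8 =30
r12=1100 pc2: +4 =34
r13=1101 pc3: +8 =42
r14=1110 pc3: +8 =50
r15=1111 pc4: +16 =66
r16=10000 pc1: +2 =68
r17=10001 pc2: +4 =72
r18=10010 pc2: +4 =76
r19=10011 pc3: +8 =84
r20=10100 pc2: +4 =88
r21=10101 pc3: +8 =96
r22=10110 pc3: +8 =104
r23=10111 pc4: +16 =120
r24=11000 pc2: +4 =124
r25=11001 pc3: +8 =132
r26=11010 pc3: +8 =140
r27=11011 pc4: +16 =156
r28=11100 pc3: +8 =164
r29=11101 pc4: +16 =180
r30=11110 pc4: +16 =196
r31=11111 pc5: +32 =228
r32=100000 pc1: +2 =230
r33=100001 pc2: +4 =234
r34=100010 pc2: +4 =238
r35=100011 pc3: +8 =246
r36=100100 pc2: +4 =250
r37=100101 pc3: +8 =258
r38=100110 pc3: +8 =266
r39=100111 pc4: +16 =282
r40=101000 pc2: +4 =286
r41=101001 pc3: +8 =294
r42=101010 pc3: +8 =302
r43=101011 pc4: +16 =318
r44=101100 pc3: +8 =326
r45=101101 pc4: +16 =342
r46=101110 pc4: +16 =358
r47=101111 pc5: +32 =390
r48=110000 pc2: +4 =394
r49=110001 pc3: +8 =402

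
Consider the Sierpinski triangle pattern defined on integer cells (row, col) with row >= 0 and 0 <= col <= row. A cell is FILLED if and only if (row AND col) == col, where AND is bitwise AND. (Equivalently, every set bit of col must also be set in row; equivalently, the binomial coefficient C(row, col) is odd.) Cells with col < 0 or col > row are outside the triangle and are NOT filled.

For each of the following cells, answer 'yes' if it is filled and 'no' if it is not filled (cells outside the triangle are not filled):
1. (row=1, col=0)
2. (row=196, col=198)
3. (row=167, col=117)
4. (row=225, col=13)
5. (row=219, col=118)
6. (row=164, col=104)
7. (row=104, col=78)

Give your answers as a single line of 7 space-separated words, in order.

Answer: yes no no no no no no

Derivation:
(1,0): row=0b1, col=0b0, row AND col = 0b0 = 0; 0 == 0 -> filled
(196,198): col outside [0, 196] -> not filled
(167,117): row=0b10100111, col=0b1110101, row AND col = 0b100101 = 37; 37 != 117 -> empty
(225,13): row=0b11100001, col=0b1101, row AND col = 0b1 = 1; 1 != 13 -> empty
(219,118): row=0b11011011, col=0b1110110, row AND col = 0b1010010 = 82; 82 != 118 -> empty
(164,104): row=0b10100100, col=0b1101000, row AND col = 0b100000 = 32; 32 != 104 -> empty
(104,78): row=0b1101000, col=0b1001110, row AND col = 0b1001000 = 72; 72 != 78 -> empty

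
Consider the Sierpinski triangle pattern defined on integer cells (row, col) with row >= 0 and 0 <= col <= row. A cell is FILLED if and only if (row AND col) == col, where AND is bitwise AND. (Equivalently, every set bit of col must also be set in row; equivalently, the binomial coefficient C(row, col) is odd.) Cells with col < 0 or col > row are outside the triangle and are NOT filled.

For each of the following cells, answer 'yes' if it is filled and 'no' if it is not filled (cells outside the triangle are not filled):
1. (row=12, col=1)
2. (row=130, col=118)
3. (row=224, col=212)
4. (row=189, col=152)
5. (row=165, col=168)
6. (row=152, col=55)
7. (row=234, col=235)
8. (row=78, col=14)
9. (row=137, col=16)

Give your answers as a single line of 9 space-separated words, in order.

Answer: no no no yes no no no yes no

Derivation:
(12,1): row=0b1100, col=0b1, row AND col = 0b0 = 0; 0 != 1 -> empty
(130,118): row=0b10000010, col=0b1110110, row AND col = 0b10 = 2; 2 != 118 -> empty
(224,212): row=0b11100000, col=0b11010100, row AND col = 0b11000000 = 192; 192 != 212 -> empty
(189,152): row=0b10111101, col=0b10011000, row AND col = 0b10011000 = 152; 152 == 152 -> filled
(165,168): col outside [0, 165] -> not filled
(152,55): row=0b10011000, col=0b110111, row AND col = 0b10000 = 16; 16 != 55 -> empty
(234,235): col outside [0, 234] -> not filled
(78,14): row=0b1001110, col=0b1110, row AND col = 0b1110 = 14; 14 == 14 -> filled
(137,16): row=0b10001001, col=0b10000, row AND col = 0b0 = 0; 0 != 16 -> empty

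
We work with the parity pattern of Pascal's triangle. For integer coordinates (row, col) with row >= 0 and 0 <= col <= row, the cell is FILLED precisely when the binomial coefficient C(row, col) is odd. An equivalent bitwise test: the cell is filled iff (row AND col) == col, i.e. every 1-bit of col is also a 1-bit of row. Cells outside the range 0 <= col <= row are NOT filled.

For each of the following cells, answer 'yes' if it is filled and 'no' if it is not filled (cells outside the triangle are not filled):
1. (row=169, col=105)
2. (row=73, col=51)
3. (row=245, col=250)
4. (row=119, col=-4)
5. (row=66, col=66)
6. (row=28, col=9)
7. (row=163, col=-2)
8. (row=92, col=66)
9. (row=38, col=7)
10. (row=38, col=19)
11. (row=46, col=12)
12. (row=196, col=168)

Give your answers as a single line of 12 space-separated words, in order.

(169,105): row=0b10101001, col=0b1101001, row AND col = 0b101001 = 41; 41 != 105 -> empty
(73,51): row=0b1001001, col=0b110011, row AND col = 0b1 = 1; 1 != 51 -> empty
(245,250): col outside [0, 245] -> not filled
(119,-4): col outside [0, 119] -> not filled
(66,66): row=0b1000010, col=0b1000010, row AND col = 0b1000010 = 66; 66 == 66 -> filled
(28,9): row=0b11100, col=0b1001, row AND col = 0b1000 = 8; 8 != 9 -> empty
(163,-2): col outside [0, 163] -> not filled
(92,66): row=0b1011100, col=0b1000010, row AND col = 0b1000000 = 64; 64 != 66 -> empty
(38,7): row=0b100110, col=0b111, row AND col = 0b110 = 6; 6 != 7 -> empty
(38,19): row=0b100110, col=0b10011, row AND col = 0b10 = 2; 2 != 19 -> empty
(46,12): row=0b101110, col=0b1100, row AND col = 0b1100 = 12; 12 == 12 -> filled
(196,168): row=0b11000100, col=0b10101000, row AND col = 0b10000000 = 128; 128 != 168 -> empty

Answer: no no no no yes no no no no no yes no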